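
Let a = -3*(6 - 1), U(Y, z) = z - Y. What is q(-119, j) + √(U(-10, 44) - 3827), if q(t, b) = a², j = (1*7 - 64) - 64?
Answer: 225 + 7*I*√77 ≈ 225.0 + 61.425*I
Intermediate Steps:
j = -121 (j = (7 - 64) - 64 = -57 - 64 = -121)
a = -15 (a = -3*5 = -15)
q(t, b) = 225 (q(t, b) = (-15)² = 225)
q(-119, j) + √(U(-10, 44) - 3827) = 225 + √((44 - 1*(-10)) - 3827) = 225 + √((44 + 10) - 3827) = 225 + √(54 - 3827) = 225 + √(-3773) = 225 + 7*I*√77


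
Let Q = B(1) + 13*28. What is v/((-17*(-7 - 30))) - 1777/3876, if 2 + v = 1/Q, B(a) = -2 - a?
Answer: -1257883/2724828 ≈ -0.46164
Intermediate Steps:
Q = 361 (Q = (-2 - 1*1) + 13*28 = (-2 - 1) + 364 = -3 + 364 = 361)
v = -721/361 (v = -2 + 1/361 = -721/361 ≈ -1.9972)
v/((-17*(-7 - 30))) - 1777/3876 = -721*(-1/(17*(-7 - 30)))/361 - 1777/3876 = -721/(361*((-17*(-37)))) - 1777*1/3876 = -721/361/629 - 1777/3876 = -721/361*1/629 - 1777/3876 = -721/227069 - 1777/3876 = -1257883/2724828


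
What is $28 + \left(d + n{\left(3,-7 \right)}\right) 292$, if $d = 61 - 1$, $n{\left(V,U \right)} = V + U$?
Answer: $16380$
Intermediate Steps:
$n{\left(V,U \right)} = U + V$
$d = 60$ ($d = 61 - 1 = 60$)
$28 + \left(d + n{\left(3,-7 \right)}\right) 292 = 28 + \left(60 + \left(-7 + 3\right)\right) 292 = 28 + \left(60 - 4\right) 292 = 28 + 56 \cdot 292 = 28 + 16352 = 16380$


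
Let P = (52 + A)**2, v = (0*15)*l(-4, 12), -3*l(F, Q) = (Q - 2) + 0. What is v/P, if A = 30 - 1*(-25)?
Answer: 0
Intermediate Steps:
l(F, Q) = 2/3 - Q/3 (l(F, Q) = -((Q - 2) + 0)/3 = -((-2 + Q) + 0)/3 = -(-2 + Q)/3 = 2/3 - Q/3)
A = 55 (A = 30 + 25 = 55)
v = 0 (v = (0*15)*(2/3 - 1/3*12) = 0*(2/3 - 4) = 0*(-10/3) = 0)
P = 11449 (P = (52 + 55)**2 = 107**2 = 11449)
v/P = 0/11449 = 0*(1/11449) = 0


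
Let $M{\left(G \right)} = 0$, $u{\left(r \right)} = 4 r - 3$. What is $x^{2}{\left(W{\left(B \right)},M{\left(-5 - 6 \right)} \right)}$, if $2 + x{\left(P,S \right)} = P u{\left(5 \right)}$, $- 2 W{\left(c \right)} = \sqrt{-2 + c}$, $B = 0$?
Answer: $- \frac{281}{2} + 34 i \sqrt{2} \approx -140.5 + 48.083 i$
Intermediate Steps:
$W{\left(c \right)} = - \frac{\sqrt{-2 + c}}{2}$
$u{\left(r \right)} = -3 + 4 r$
$x{\left(P,S \right)} = -2 + 17 P$ ($x{\left(P,S \right)} = -2 + P \left(-3 + 4 \cdot 5\right) = -2 + P \left(-3 + 20\right) = -2 + P 17 = -2 + 17 P$)
$x^{2}{\left(W{\left(B \right)},M{\left(-5 - 6 \right)} \right)} = \left(-2 + 17 \left(- \frac{\sqrt{-2 + 0}}{2}\right)\right)^{2} = \left(-2 + 17 \left(- \frac{\sqrt{-2}}{2}\right)\right)^{2} = \left(-2 + 17 \left(- \frac{i \sqrt{2}}{2}\right)\right)^{2} = \left(-2 - \frac{17 i \sqrt{2}}{2}\right)^{2}$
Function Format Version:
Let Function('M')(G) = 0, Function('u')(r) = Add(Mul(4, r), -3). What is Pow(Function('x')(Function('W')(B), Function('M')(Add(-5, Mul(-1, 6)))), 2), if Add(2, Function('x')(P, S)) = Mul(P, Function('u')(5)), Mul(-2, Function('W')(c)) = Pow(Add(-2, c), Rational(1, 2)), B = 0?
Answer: Add(Rational(-281, 2), Mul(34, I, Pow(2, Rational(1, 2)))) ≈ Add(-140.50, Mul(48.083, I))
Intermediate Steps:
Function('W')(c) = Mul(Rational(-1, 2), Pow(Add(-2, c), Rational(1, 2)))
Function('u')(r) = Add(-3, Mul(4, r))
Function('x')(P, S) = Add(-2, Mul(17, P)) (Function('x')(P, S) = Add(-2, Mul(P, Add(-3, Mul(4, 5)))) = Add(-2, Mul(P, Add(-3, 20))) = Add(-2, Mul(P, 17)) = Add(-2, Mul(17, P)))
Pow(Function('x')(Function('W')(B), Function('M')(Add(-5, Mul(-1, 6)))), 2) = Pow(Add(-2, Mul(17, Mul(Rational(-1, 2), Pow(Add(-2, 0), Rational(1, 2))))), 2) = Pow(Add(-2, Mul(17, Mul(Rational(-1, 2), Pow(-2, Rational(1, 2))))), 2) = Pow(Add(-2, Mul(17, Mul(Rational(-1, 2), Mul(I, Pow(2, Rational(1, 2)))))), 2) = Pow(Add(-2, Mul(17, Mul(Rational(-1, 2), I, Pow(2, Rational(1, 2))))), 2) = Pow(Add(-2, Mul(Rational(-17, 2), I, Pow(2, Rational(1, 2)))), 2)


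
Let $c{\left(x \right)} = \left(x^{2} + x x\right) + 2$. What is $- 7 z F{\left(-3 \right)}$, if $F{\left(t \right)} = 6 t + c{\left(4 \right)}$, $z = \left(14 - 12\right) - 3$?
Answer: $112$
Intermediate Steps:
$c{\left(x \right)} = 2 + 2 x^{2}$ ($c{\left(x \right)} = \left(x^{2} + x^{2}\right) + 2 = 2 x^{2} + 2 = 2 + 2 x^{2}$)
$z = -1$ ($z = 2 - 3 = -1$)
$F{\left(t \right)} = 34 + 6 t$ ($F{\left(t \right)} = 6 t + \left(2 + 2 \cdot 4^{2}\right) = 6 t + \left(2 + 2 \cdot 16\right) = 6 t + \left(2 + 32\right) = 6 t + 34 = 34 + 6 t$)
$- 7 z F{\left(-3 \right)} = \left(-7\right) \left(-1\right) \left(34 + 6 \left(-3\right)\right) = 7 \left(34 - 18\right) = 7 \cdot 16 = 112$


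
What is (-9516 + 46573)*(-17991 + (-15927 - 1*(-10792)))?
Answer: -856980182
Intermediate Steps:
(-9516 + 46573)*(-17991 + (-15927 - 1*(-10792))) = 37057*(-17991 + (-15927 + 10792)) = 37057*(-17991 - 5135) = 37057*(-23126) = -856980182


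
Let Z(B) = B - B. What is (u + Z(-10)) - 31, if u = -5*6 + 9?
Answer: -52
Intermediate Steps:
Z(B) = 0
u = -21 (u = -30 + 9 = -21)
(u + Z(-10)) - 31 = (-21 + 0) - 31 = -21 - 31 = -52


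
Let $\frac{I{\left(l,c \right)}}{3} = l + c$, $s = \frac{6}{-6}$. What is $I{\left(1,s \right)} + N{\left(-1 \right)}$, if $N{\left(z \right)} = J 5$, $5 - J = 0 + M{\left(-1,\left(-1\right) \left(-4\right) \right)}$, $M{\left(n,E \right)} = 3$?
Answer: $10$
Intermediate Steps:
$s = -1$ ($s = 6 \left(- \frac{1}{6}\right) = -1$)
$J = 2$ ($J = 5 - \left(0 + 3\right) = 5 - 3 = 2$)
$I{\left(l,c \right)} = 3 c + 3 l$ ($I{\left(l,c \right)} = 3 \left(l + c\right) = 3 \left(c + l\right) = 3 c + 3 l$)
$N{\left(z \right)} = 10$ ($N{\left(z \right)} = 2 \cdot 5 = 10$)
$I{\left(1,s \right)} + N{\left(-1 \right)} = \left(3 \left(-1\right) + 3 \cdot 1\right) + 10 = \left(-3 + 3\right) + 10 = 0 + 10 = 10$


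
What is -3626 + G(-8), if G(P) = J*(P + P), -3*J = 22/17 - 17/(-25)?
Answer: -4609726/1275 ≈ -3615.5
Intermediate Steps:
J = -839/1275 (J = -(22/17 - 17/(-25))/3 = -(22*(1/17) - 17*(-1/25))/3 = -(22/17 + 17/25)/3 = -⅓*839/425 = -839/1275 ≈ -0.65804)
G(P) = -1678*P/1275 (G(P) = -839*(P + P)/1275 = -1678*P/1275)
-3626 + G(-8) = -3626 - 1678/1275*(-8) = -3626 + 13424/1275 = -4609726/1275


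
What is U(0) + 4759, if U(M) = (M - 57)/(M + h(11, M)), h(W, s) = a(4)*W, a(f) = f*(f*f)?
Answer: 3350279/704 ≈ 4758.9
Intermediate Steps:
a(f) = f³ (a(f) = f*f² = f³)
h(W, s) = 64*W (h(W, s) = 4³*W = 64*W)
U(M) = (-57 + M)/(704 + M) (U(M) = (M - 57)/(M + 64*11) = (-57 + M)/(M + 704) = (-57 + M)/(704 + M))
U(0) + 4759 = (-57 + 0)/(704 + 0) + 4759 = -57/704 + 4759 = 3350279/704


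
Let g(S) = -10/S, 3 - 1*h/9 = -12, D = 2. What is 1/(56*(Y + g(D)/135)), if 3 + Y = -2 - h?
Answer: -27/211736 ≈ -0.00012752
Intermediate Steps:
h = 135 (h = 27 - 9*(-12) = 27 + 108 = 135)
Y = -140 (Y = -3 + (-2 - 1*135) = -3 + (-2 - 135) = -3 - 137 = -140)
1/(56*(Y + g(D)/135)) = 1/(56*(-140 - 10/2/135)) = 1/(56*(-140 - 10*½*(1/135))) = 1/(56*(-140 - 5*1/135)) = 1/(56*(-140 - 1/27)) = 1/(56*(-3781/27)) = 1/(-211736/27) = -27/211736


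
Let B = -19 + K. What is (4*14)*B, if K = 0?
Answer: -1064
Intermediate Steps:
B = -19 (B = -19 + 0 = -19)
(4*14)*B = (4*14)*(-19) = 56*(-19) = -1064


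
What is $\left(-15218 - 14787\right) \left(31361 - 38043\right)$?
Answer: $200493410$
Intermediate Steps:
$\left(-15218 - 14787\right) \left(31361 - 38043\right) = \left(-30005\right) \left(-6682\right) = 200493410$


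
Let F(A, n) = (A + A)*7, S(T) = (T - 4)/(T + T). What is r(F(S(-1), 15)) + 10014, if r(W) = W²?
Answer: 11239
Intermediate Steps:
S(T) = (-4 + T)/(2*T) (S(T) = (-4 + T)/((2*T)) = (-4 + T)*(1/(2*T)) = (-4 + T)/(2*T))
F(A, n) = 14*A (F(A, n) = (2*A)*7 = 14*A)
r(F(S(-1), 15)) + 10014 = (14*((½)*(-4 - 1)/(-1)))² + 10014 = (14*((½)*(-1)*(-5)))² + 10014 = (14*(5/2))² + 10014 = 35² + 10014 = 1225 + 10014 = 11239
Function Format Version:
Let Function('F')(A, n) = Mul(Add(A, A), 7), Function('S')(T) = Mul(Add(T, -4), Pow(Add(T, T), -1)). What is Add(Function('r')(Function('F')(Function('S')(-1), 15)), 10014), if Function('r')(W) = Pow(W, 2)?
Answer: 11239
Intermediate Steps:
Function('S')(T) = Mul(Rational(1, 2), Pow(T, -1), Add(-4, T)) (Function('S')(T) = Mul(Add(-4, T), Pow(Mul(2, T), -1)) = Mul(Add(-4, T), Mul(Rational(1, 2), Pow(T, -1))) = Mul(Rational(1, 2), Pow(T, -1), Add(-4, T)))
Function('F')(A, n) = Mul(14, A) (Function('F')(A, n) = Mul(Mul(2, A), 7) = Mul(14, A))
Add(Function('r')(Function('F')(Function('S')(-1), 15)), 10014) = Add(Pow(Mul(14, Mul(Rational(1, 2), Pow(-1, -1), Add(-4, -1))), 2), 10014) = Add(Pow(Mul(14, Mul(Rational(1, 2), -1, -5)), 2), 10014) = Add(Pow(Mul(14, Rational(5, 2)), 2), 10014) = Add(Pow(35, 2), 10014) = Add(1225, 10014) = 11239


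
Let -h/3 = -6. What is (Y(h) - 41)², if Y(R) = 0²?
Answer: 1681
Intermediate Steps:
h = 18 (h = -3*(-6) = 18)
Y(R) = 0
(Y(h) - 41)² = (0 - 41)² = (-41)² = 1681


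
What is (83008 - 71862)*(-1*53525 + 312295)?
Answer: 2884250420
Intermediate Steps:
(83008 - 71862)*(-1*53525 + 312295) = 11146*(-53525 + 312295) = 11146*258770 = 2884250420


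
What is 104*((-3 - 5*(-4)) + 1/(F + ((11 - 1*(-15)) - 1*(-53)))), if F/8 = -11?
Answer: 15808/9 ≈ 1756.4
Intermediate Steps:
F = -88 (F = 8*(-11) = -88)
104*((-3 - 5*(-4)) + 1/(F + ((11 - 1*(-15)) - 1*(-53)))) = 104*((-3 - 5*(-4)) + 1/(-88 + ((11 - 1*(-15)) - 1*(-53)))) = 104*((-3 + 20) + 1/(-88 + ((11 + 15) + 53))) = 104*(17 + 1/(-88 + (26 + 53))) = 104*(17 + 1/(-88 + 79)) = 104*(17 + 1/(-9)) = 104*(17 - ⅑) = 104*(152/9) = 15808/9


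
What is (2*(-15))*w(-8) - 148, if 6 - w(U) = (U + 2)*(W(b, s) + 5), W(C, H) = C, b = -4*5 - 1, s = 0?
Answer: 2552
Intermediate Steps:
b = -21 (b = -20 - 1 = -21)
w(U) = 38 + 16*U (w(U) = 6 - (U + 2)*(-21 + 5) = 6 - (2 + U)*(-16) = 6 - (-32 - 16*U) = 6 + (32 + 16*U) = 38 + 16*U)
(2*(-15))*w(-8) - 148 = (2*(-15))*(38 + 16*(-8)) - 148 = -30*(38 - 128) - 148 = -30*(-90) - 148 = 2700 - 148 = 2552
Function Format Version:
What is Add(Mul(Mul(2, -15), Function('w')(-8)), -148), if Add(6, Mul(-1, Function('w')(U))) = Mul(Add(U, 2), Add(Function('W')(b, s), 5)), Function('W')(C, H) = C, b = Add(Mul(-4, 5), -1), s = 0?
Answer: 2552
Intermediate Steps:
b = -21 (b = Add(-20, -1) = -21)
Function('w')(U) = Add(38, Mul(16, U)) (Function('w')(U) = Add(6, Mul(-1, Mul(Add(U, 2), Add(-21, 5)))) = Add(6, Mul(-1, Mul(Add(2, U), -16))) = Add(6, Mul(-1, Add(-32, Mul(-16, U)))) = Add(6, Add(32, Mul(16, U))) = Add(38, Mul(16, U)))
Add(Mul(Mul(2, -15), Function('w')(-8)), -148) = Add(Mul(Mul(2, -15), Add(38, Mul(16, -8))), -148) = Add(Mul(-30, Add(38, -128)), -148) = Add(Mul(-30, -90), -148) = Add(2700, -148) = 2552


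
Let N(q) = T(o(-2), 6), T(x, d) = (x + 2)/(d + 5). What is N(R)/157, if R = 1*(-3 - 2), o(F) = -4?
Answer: -2/1727 ≈ -0.0011581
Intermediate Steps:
o(F) = -4 (o(F) = -1*4 = -4)
R = -5 (R = 1*(-5) = -5)
T(x, d) = (2 + x)/(5 + d)
N(q) = -2/11 (N(q) = (2 - 4)/(5 + 6) = -2/11)
N(R)/157 = -2/11/157 = -2/11*1/157 = -2/1727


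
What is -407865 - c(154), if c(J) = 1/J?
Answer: -62811211/154 ≈ -4.0787e+5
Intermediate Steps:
-407865 - c(154) = -407865 - 1/154 = -62811211/154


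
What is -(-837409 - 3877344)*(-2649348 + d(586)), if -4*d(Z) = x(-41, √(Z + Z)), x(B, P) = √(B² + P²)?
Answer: -12491021431044 - 14144259*√317/4 ≈ -1.2491e+13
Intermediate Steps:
d(Z) = -√(1681 + 2*Z)/4 (d(Z) = -√((-41)² + (√(Z + Z))²)/4 = -√(1681 + (√(2*Z))²)/4 = -√(1681 + (√2*√Z)²)/4 = -√(1681 + 2*Z)/4)
-(-837409 - 3877344)*(-2649348 + d(586)) = -(-837409 - 3877344)*(-2649348 - √(1681 + 2*586)/4) = -(-4714753)*(-2649348 - √(1681 + 1172)/4) = -(-4714753)*(-2649348 - 3*√317/4) = -(12491021431044 + 14144259*√317/4) = -12491021431044 - 14144259*√317/4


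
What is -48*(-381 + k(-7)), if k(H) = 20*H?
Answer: 25008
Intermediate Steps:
-48*(-381 + k(-7)) = -48*(-381 + 20*(-7)) = -48*(-381 - 140) = -48*(-521) = 25008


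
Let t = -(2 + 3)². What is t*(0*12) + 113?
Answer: 113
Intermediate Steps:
t = -25 (t = -1*5² = -1*25 = -25)
t*(0*12) + 113 = -0*12 + 113 = -25*0 + 113 = 0 + 113 = 113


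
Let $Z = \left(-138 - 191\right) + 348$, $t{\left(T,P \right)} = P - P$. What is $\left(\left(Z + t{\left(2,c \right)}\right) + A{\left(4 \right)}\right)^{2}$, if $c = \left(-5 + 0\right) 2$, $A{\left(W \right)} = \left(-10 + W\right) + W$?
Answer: $289$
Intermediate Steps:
$A{\left(W \right)} = -10 + 2 W$
$c = -10$ ($c = \left(-5\right) 2 = -10$)
$t{\left(T,P \right)} = 0$
$Z = 19$ ($Z = -329 + 348 = 19$)
$\left(\left(Z + t{\left(2,c \right)}\right) + A{\left(4 \right)}\right)^{2} = \left(\left(19 + 0\right) + \left(-10 + 2 \cdot 4\right)\right)^{2} = \left(19 + \left(-10 + 8\right)\right)^{2} = \left(19 - 2\right)^{2} = 17^{2} = 289$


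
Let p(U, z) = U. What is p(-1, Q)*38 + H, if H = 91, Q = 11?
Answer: 53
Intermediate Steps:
p(-1, Q)*38 + H = -1*38 + 91 = -38 + 91 = 53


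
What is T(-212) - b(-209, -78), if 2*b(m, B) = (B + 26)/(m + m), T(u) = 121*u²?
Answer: 1136588803/209 ≈ 5.4382e+6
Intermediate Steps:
b(m, B) = (26 + B)/(4*m) (b(m, B) = ((B + 26)/(m + m))/2 = ((26 + B)/((2*m)))/2 = ((26 + B)*(1/(2*m)))/2 = ((26 + B)/(2*m))/2 = (26 + B)/(4*m))
T(-212) - b(-209, -78) = 121*(-212)² - (26 - 78)/(4*(-209)) = 121*44944 - (-1)*(-52)/(4*209) = 5438224 - 1*13/209 = 5438224 - 13/209 = 1136588803/209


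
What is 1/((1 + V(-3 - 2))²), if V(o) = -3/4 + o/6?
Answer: 144/49 ≈ 2.9388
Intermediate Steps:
V(o) = -¾ + o/6 (V(o) = -3*¼ + o*(⅙) = -¾ + o/6)
1/((1 + V(-3 - 2))²) = 1/((1 + (-¾ + (-3 - 2)/6))²) = 1/((1 + (-¾ + (⅙)*(-5)))²) = 1/((1 + (-¾ - ⅚))²) = 1/((1 - 19/12)²) = 1/((-7/12)²) = 1/(49/144) = 144/49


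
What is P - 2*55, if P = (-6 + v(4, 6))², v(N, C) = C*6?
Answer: 790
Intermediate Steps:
v(N, C) = 6*C
P = 900 (P = (-6 + 6*6)² = (-6 + 36)² = 30² = 900)
P - 2*55 = 900 - 2*55 = 900 - 1*110 = 900 - 110 = 790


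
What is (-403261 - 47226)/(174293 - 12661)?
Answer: -450487/161632 ≈ -2.7871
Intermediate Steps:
(-403261 - 47226)/(174293 - 12661) = -450487/161632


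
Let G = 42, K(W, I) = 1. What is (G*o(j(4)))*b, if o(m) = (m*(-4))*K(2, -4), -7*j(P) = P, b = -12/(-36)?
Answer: 32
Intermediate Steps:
b = ⅓ (b = -12*(-1/36) = ⅓ ≈ 0.33333)
j(P) = -P/7
o(m) = -4*m (o(m) = (m*(-4))*1 = -4*m*1 = -4*m)
(G*o(j(4)))*b = (42*(-(-4)*4/7))*(⅓) = (42*(-4*(-4/7)))*(⅓) = (42*(16/7))*(⅓) = 96*(⅓) = 32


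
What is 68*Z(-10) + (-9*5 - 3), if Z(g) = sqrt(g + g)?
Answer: -48 + 136*I*sqrt(5) ≈ -48.0 + 304.11*I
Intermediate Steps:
Z(g) = sqrt(2)*sqrt(g) (Z(g) = sqrt(2*g) = sqrt(2)*sqrt(g))
68*Z(-10) + (-9*5 - 3) = 68*(sqrt(2)*sqrt(-10)) + (-9*5 - 3) = 68*(sqrt(2)*(I*sqrt(10))) + (-45 - 3) = 68*(2*I*sqrt(5)) - 48 = 136*I*sqrt(5) - 48 = -48 + 136*I*sqrt(5)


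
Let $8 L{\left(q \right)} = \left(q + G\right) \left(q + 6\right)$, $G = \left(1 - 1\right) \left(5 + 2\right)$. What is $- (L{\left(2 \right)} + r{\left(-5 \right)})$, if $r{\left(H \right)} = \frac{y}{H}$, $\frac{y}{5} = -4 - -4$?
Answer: $-2$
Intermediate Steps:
$y = 0$ ($y = 5 \left(-4 - -4\right) = 5 \left(-4 + 4\right) = 5 \cdot 0 = 0$)
$r{\left(H \right)} = 0$ ($r{\left(H \right)} = \frac{0}{H} = 0$)
$G = 0$ ($G = 0 \cdot 7 = 0$)
$L{\left(q \right)} = \frac{q \left(6 + q\right)}{8}$ ($L{\left(q \right)} = \frac{\left(q + 0\right) \left(q + 6\right)}{8} = \frac{q \left(6 + q\right)}{8}$)
$- (L{\left(2 \right)} + r{\left(-5 \right)}) = - (\frac{1}{8} \cdot 2 \left(6 + 2\right) + 0) = - (\frac{1}{8} \cdot 2 \cdot 8 + 0) = - (2 + 0) = \left(-1\right) 2 = -2$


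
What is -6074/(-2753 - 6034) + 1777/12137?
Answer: 89334637/106647819 ≈ 0.83766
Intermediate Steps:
-6074/(-2753 - 6034) + 1777/12137 = -6074/(-8787) + 1777*(1/12137) = -6074*(-1/8787) + 1777/12137 = 6074/8787 + 1777/12137 = 89334637/106647819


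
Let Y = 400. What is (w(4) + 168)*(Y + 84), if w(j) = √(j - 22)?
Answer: 81312 + 1452*I*√2 ≈ 81312.0 + 2053.4*I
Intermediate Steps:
w(j) = √(-22 + j)
(w(4) + 168)*(Y + 84) = (√(-22 + 4) + 168)*(400 + 84) = (√(-18) + 168)*484 = (3*I*√2 + 168)*484 = (168 + 3*I*√2)*484 = 81312 + 1452*I*√2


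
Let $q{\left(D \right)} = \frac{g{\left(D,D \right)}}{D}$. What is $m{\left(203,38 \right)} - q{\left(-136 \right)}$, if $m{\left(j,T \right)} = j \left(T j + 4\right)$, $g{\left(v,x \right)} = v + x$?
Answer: $1566752$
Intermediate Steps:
$m{\left(j,T \right)} = j \left(4 + T j\right)$
$q{\left(D \right)} = 2$ ($q{\left(D \right)} = \frac{D + D}{D} = \frac{2 D}{D} = 2$)
$m{\left(203,38 \right)} - q{\left(-136 \right)} = 203 \left(4 + 38 \cdot 203\right) - 2 = 203 \left(4 + 7714\right) - 2 = 203 \cdot 7718 - 2 = 1566754 - 2 = 1566752$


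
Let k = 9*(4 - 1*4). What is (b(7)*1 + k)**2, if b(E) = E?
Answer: 49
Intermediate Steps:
k = 0 (k = 9*(4 - 4) = 9*0 = 0)
(b(7)*1 + k)**2 = (7*1 + 0)**2 = (7 + 0)**2 = 7**2 = 49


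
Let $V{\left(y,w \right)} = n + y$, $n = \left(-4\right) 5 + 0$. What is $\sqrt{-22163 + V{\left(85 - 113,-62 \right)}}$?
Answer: $i \sqrt{22211} \approx 149.03 i$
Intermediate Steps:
$n = -20$ ($n = -20 + 0 = -20$)
$V{\left(y,w \right)} = -20 + y$
$\sqrt{-22163 + V{\left(85 - 113,-62 \right)}} = \sqrt{-22163 + \left(-20 + \left(85 - 113\right)\right)} = \sqrt{-22163 - 48} = \sqrt{-22211} = i \sqrt{22211}$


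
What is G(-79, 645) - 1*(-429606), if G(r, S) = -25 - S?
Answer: 428936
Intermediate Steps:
G(-79, 645) - 1*(-429606) = (-25 - 1*645) - 1*(-429606) = (-25 - 645) + 429606 = -670 + 429606 = 428936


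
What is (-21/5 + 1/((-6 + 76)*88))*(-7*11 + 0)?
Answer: 25871/80 ≈ 323.39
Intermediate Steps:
(-21/5 + 1/((-6 + 76)*88))*(-7*11 + 0) = (-21*⅕ + (1/88)/70)*(-77 + 0) = (-21/5 + (1/70)*(1/88))*(-77) = (-21/5 + 1/6160)*(-77) = -25871/6160*(-77) = 25871/80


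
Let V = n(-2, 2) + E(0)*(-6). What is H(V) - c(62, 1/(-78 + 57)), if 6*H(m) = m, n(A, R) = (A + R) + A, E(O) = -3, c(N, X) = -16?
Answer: 56/3 ≈ 18.667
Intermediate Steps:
n(A, R) = R + 2*A
V = 16 (V = (2 + 2*(-2)) - 3*(-6) = (2 - 4) + 18 = -2 + 18 = 16)
H(m) = m/6
H(V) - c(62, 1/(-78 + 57)) = (⅙)*16 - 1*(-16) = 8/3 + 16 = 56/3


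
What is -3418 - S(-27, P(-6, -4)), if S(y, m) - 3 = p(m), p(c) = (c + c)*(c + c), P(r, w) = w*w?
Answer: -4445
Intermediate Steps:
P(r, w) = w²
p(c) = 4*c² (p(c) = (2*c)*(2*c) = 4*c²)
S(y, m) = 3 + 4*m²
-3418 - S(-27, P(-6, -4)) = -3418 - (3 + 4*((-4)²)²) = -3418 - (3 + 4*16²) = -3418 - (3 + 4*256) = -3418 - (3 + 1024) = -3418 - 1*1027 = -3418 - 1027 = -4445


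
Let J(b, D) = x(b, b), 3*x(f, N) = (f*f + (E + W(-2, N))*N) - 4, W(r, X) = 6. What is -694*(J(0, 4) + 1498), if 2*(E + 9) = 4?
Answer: -3116060/3 ≈ -1.0387e+6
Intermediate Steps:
E = -7 (E = -9 + (1/2)*4 = -9 + 2 = -7)
x(f, N) = -4/3 - N/3 + f**2/3 (x(f, N) = ((f*f + (-7 + 6)*N) - 4)/3 = ((f**2 - N) - 4)/3 = (-4 + f**2 - N)/3 = -4/3 - N/3 + f**2/3)
J(b, D) = -4/3 - b/3 + b**2/3
-694*(J(0, 4) + 1498) = -694*((-4/3 - 1/3*0 + (1/3)*0**2) + 1498) = -694*((-4/3 + 0 + (1/3)*0) + 1498) = -694*((-4/3 + 0 + 0) + 1498) = -694*(-4/3 + 1498) = -694*4490/3 = -3116060/3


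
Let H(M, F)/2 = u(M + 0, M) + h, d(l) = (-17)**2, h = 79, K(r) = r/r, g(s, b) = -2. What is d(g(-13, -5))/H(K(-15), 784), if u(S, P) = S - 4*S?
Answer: 289/152 ≈ 1.9013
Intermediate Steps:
K(r) = 1
u(S, P) = -3*S
d(l) = 289
H(M, F) = 158 - 6*M (H(M, F) = 2*(-3*(M + 0) + 79) = 2*(-3*M + 79) = 2*(79 - 3*M) = 158 - 6*M)
d(g(-13, -5))/H(K(-15), 784) = 289/(158 - 6*1) = 289/(158 - 6) = 289/152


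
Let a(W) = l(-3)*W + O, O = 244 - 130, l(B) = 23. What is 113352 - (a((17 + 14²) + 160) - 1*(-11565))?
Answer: 93094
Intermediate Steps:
O = 114
a(W) = 114 + 23*W (a(W) = 23*W + 114 = 114 + 23*W)
113352 - (a((17 + 14²) + 160) - 1*(-11565)) = 113352 - ((114 + 23*((17 + 14²) + 160)) - 1*(-11565)) = 113352 - ((114 + 23*((17 + 196) + 160)) + 11565) = 113352 - ((114 + 23*(213 + 160)) + 11565) = 113352 - ((114 + 23*373) + 11565) = 113352 - ((114 + 8579) + 11565) = 113352 - (8693 + 11565) = 113352 - 1*20258 = 113352 - 20258 = 93094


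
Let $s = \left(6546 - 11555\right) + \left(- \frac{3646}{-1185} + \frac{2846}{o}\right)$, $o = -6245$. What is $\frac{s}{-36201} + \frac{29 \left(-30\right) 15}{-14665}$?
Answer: $\frac{161576208661039}{157149650379645} \approx 1.0282$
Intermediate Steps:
$s = - \frac{7409766233}{1480065}$ ($s = \left(6546 - 11555\right) + \left(- \frac{3646}{-1185} + \frac{2846}{-6245}\right) = -5009 + \left(\left(-3646\right) \left(- \frac{1}{1185}\right) + 2846 \left(- \frac{1}{6245}\right)\right) = -5009 + \left(\frac{3646}{1185} - \frac{2846}{6245}\right) = -5009 + \frac{3879352}{1480065} = - \frac{7409766233}{1480065} \approx -5006.4$)
$\frac{s}{-36201} + \frac{29 \left(-30\right) 15}{-14665} = - \frac{7409766233}{1480065 \left(-36201\right)} + \frac{29 \left(-30\right) 15}{-14665} = \left(- \frac{7409766233}{1480065}\right) \left(- \frac{1}{36201}\right) + \left(-870\right) 15 \left(- \frac{1}{14665}\right) = \frac{7409766233}{53579833065} - - \frac{2610}{2933} = \frac{7409766233}{53579833065} + \frac{2610}{2933} = \frac{161576208661039}{157149650379645}$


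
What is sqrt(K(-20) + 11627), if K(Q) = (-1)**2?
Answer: 6*sqrt(323) ≈ 107.83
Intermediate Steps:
K(Q) = 1
sqrt(K(-20) + 11627) = sqrt(1 + 11627) = sqrt(11628) = 6*sqrt(323)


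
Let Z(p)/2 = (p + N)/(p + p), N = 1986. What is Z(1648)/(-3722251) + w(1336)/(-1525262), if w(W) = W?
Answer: -89140511433/101699656433128 ≈ -0.00087651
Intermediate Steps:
Z(p) = (1986 + p)/p (Z(p) = 2*((p + 1986)/(p + p)) = 2*((1986 + p)/((2*p))) = 2*((1986 + p)*(1/(2*p))) = 2*((1986 + p)/(2*p)) = (1986 + p)/p)
Z(1648)/(-3722251) + w(1336)/(-1525262) = ((1986 + 1648)/1648)/(-3722251) + 1336/(-1525262) = ((1/1648)*3634)*(-1/3722251) + 1336*(-1/1525262) = (1817/824)*(-1/3722251) - 668/762631 = -79/133353688 - 668/762631 = -89140511433/101699656433128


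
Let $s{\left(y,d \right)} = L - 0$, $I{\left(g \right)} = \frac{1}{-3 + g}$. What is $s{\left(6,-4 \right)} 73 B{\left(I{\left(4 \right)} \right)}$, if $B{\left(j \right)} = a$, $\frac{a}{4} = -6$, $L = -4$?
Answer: $7008$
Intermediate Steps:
$s{\left(y,d \right)} = -4$ ($s{\left(y,d \right)} = -4 - 0 = -4 + 0 = -4$)
$a = -24$ ($a = 4 \left(-6\right) = -24$)
$B{\left(j \right)} = -24$
$s{\left(6,-4 \right)} 73 B{\left(I{\left(4 \right)} \right)} = \left(-4\right) 73 \left(-24\right) = \left(-292\right) \left(-24\right) = 7008$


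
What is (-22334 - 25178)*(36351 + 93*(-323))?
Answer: -299895744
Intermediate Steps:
(-22334 - 25178)*(36351 + 93*(-323)) = -47512*(36351 - 30039) = -47512*6312 = -299895744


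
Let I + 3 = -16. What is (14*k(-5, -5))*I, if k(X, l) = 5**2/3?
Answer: -6650/3 ≈ -2216.7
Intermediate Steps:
k(X, l) = 25/3 (k(X, l) = 25*(1/3) = 25/3)
I = -19 (I = -3 - 16 = -19)
(14*k(-5, -5))*I = (14*(25/3))*(-19) = (350/3)*(-19) = -6650/3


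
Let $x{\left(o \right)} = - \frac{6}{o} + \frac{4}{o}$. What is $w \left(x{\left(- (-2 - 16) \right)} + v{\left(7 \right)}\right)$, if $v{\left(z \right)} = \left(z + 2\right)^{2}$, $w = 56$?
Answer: $\frac{40768}{9} \approx 4529.8$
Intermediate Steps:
$v{\left(z \right)} = \left(2 + z\right)^{2}$
$x{\left(o \right)} = - \frac{2}{o}$
$w \left(x{\left(- (-2 - 16) \right)} + v{\left(7 \right)}\right) = 56 \left(- \frac{2}{\left(-1\right) \left(-2 - 16\right)} + \left(2 + 7\right)^{2}\right) = 56 \left(- \frac{2}{\left(-1\right) \left(-2 - 16\right)} + 9^{2}\right) = 56 \left(- \frac{2}{\left(-1\right) \left(-18\right)} + 81\right) = 56 \left(- \frac{2}{18} + 81\right) = 56 \left(\left(-2\right) \frac{1}{18} + 81\right) = 56 \left(- \frac{1}{9} + 81\right) = 56 \cdot \frac{728}{9} = \frac{40768}{9}$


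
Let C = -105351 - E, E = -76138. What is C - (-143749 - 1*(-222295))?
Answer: -107759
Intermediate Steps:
C = -29213 (C = -105351 - 1*(-76138) = -105351 + 76138 = -29213)
C - (-143749 - 1*(-222295)) = -29213 - (-143749 - 1*(-222295)) = -29213 - (-143749 + 222295) = -29213 - 1*78546 = -29213 - 78546 = -107759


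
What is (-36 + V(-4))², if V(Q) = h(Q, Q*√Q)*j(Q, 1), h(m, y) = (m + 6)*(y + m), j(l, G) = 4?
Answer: 528 + 8704*I ≈ 528.0 + 8704.0*I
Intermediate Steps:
h(m, y) = (6 + m)*(m + y)
V(Q) = 4*Q² + 4*Q^(5/2) + 24*Q + 24*Q^(3/2) (V(Q) = (Q² + 6*Q + 6*(Q*√Q) + Q*(Q*√Q))*4 = (Q² + 6*Q + 6*Q^(3/2) + Q*Q^(3/2))*4 = (Q² + 6*Q + 6*Q^(3/2) + Q^(5/2))*4 = (Q² + Q^(5/2) + 6*Q + 6*Q^(3/2))*4 = 4*Q² + 4*Q^(5/2) + 24*Q + 24*Q^(3/2))
(-36 + V(-4))² = (-36 + (4*(-4)² + 4*(-4)^(5/2) + 24*(-4) + 24*(-4)^(3/2)))² = (-36 + (4*16 + 4*(32*I) - 96 + 24*(-8*I)))² = (-36 + (64 + 128*I - 96 - 192*I))² = (-36 + (-32 - 64*I))² = (-68 - 64*I)²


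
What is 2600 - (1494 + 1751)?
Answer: -645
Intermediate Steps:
2600 - (1494 + 1751) = 2600 - 1*3245 = 2600 - 3245 = -645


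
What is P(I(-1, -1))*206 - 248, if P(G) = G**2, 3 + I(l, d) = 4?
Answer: -42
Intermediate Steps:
I(l, d) = 1 (I(l, d) = -3 + 4 = 1)
P(I(-1, -1))*206 - 248 = 1**2*206 - 248 = 1*206 - 248 = 206 - 248 = -42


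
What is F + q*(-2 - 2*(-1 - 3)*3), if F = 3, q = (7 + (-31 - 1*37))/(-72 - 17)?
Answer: 1609/89 ≈ 18.079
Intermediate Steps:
q = 61/89 (q = (7 + (-31 - 37))/(-89) = (7 - 68)*(-1/89) = -61*(-1/89) = 61/89 ≈ 0.68539)
F + q*(-2 - 2*(-1 - 3)*3) = 3 + 61*(-2 - 2*(-1 - 3)*3)/89 = 3 + 61*(-2 - (-8)*3)/89 = 3 + 61*(-2 - 2*(-12))/89 = 3 + 61*(-2 + 24)/89 = 3 + (61/89)*22 = 3 + 1342/89 = 1609/89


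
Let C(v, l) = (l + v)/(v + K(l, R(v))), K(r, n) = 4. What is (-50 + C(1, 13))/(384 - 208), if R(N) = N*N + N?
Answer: -59/220 ≈ -0.26818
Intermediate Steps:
R(N) = N + N**2 (R(N) = N**2 + N = N + N**2)
C(v, l) = (l + v)/(4 + v) (C(v, l) = (l + v)/(v + 4) = (l + v)/(4 + v))
(-50 + C(1, 13))/(384 - 208) = (-50 + (13 + 1)/(4 + 1))/(384 - 208) = (-50 + 14/5)/176 = (-50 + (1/5)*14)*(1/176) = (-50 + 14/5)*(1/176) = -236/5*1/176 = -59/220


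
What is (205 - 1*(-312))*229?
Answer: 118393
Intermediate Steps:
(205 - 1*(-312))*229 = (205 + 312)*229 = 517*229 = 118393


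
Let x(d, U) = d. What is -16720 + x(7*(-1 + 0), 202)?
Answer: -16727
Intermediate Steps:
-16720 + x(7*(-1 + 0), 202) = -16720 + 7*(-1 + 0) = -16720 + 7*(-1) = -16720 - 7 = -16727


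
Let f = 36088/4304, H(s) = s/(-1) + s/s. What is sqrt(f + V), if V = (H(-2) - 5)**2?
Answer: sqrt(3584694)/538 ≈ 3.5192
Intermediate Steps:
H(s) = 1 - s (H(s) = s*(-1) + 1 = -s + 1 = 1 - s)
V = 4 (V = ((1 - 1*(-2)) - 5)**2 = ((1 + 2) - 5)**2 = (3 - 5)**2 = (-2)**2 = 4)
f = 4511/538 (f = 36088*(1/4304) = 4511/538 ≈ 8.3848)
sqrt(f + V) = sqrt(4511/538 + 4) = sqrt(6663/538) = sqrt(3584694)/538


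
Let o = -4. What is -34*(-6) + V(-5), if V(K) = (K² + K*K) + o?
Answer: 250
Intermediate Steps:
V(K) = -4 + 2*K² (V(K) = (K² + K*K) - 4 = (K² + K²) - 4 = 2*K² - 4 = -4 + 2*K²)
-34*(-6) + V(-5) = -34*(-6) + (-4 + 2*(-5)²) = 204 + (-4 + 2*25) = 204 + (-4 + 50) = 204 + 46 = 250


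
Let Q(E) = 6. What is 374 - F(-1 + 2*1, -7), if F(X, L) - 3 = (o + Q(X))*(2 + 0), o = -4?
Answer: 367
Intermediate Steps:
F(X, L) = 7 (F(X, L) = 3 + (-4 + 6)*(2 + 0) = 3 + 2*2 = 3 + 4 = 7)
374 - F(-1 + 2*1, -7) = 374 - 1*7 = 374 - 7 = 367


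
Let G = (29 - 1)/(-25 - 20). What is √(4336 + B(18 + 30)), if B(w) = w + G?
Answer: 2*√246565/15 ≈ 66.207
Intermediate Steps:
G = -28/45 (G = 28/(-45) = 28*(-1/45) = -28/45 ≈ -0.62222)
B(w) = -28/45 + w (B(w) = w - 28/45 = -28/45 + w)
√(4336 + B(18 + 30)) = √(4336 + (-28/45 + (18 + 30))) = √(4336 + (-28/45 + 48)) = √(4336 + 2132/45) = √(197252/45) = 2*√246565/15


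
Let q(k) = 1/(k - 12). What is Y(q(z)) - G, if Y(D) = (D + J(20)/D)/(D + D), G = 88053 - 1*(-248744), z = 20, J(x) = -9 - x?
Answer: -675449/2 ≈ -3.3772e+5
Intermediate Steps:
q(k) = 1/(-12 + k)
G = 336797 (G = 88053 + 248744 = 336797)
Y(D) = (D - 29/D)/(2*D) (Y(D) = (D + (-9 - 1*20)/D)/(D + D) = (D + (-9 - 20)/D)/((2*D)) = (D - 29/D)*(1/(2*D)) = (D - 29/D)/(2*D))
Y(q(z)) - G = (-29 + (1/(-12 + 20))**2)/(2*(1/(-12 + 20))**2) - 1*336797 = (-29 + (1/8)**2)/(2*(1/8)**2) - 336797 = (-29 + (1/8)**2)/(2*8**(-2)) - 336797 = (1/2)*64*(-29 + 1/64) - 336797 = (1/2)*64*(-1855/64) - 336797 = -1855/2 - 336797 = -675449/2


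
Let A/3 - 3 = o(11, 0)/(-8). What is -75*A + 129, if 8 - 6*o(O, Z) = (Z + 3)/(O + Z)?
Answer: -89721/176 ≈ -509.78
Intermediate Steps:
o(O, Z) = 4/3 - (3 + Z)/(6*(O + Z)) (o(O, Z) = 4/3 - (Z + 3)/(6*(O + Z)) = 4/3 - (3 + Z)/(6*(O + Z)))
A = 1499/176 (A = 9 + 3*(((-3 + 7*0 + 8*11)/(6*(11 + 0)))/(-8)) = 9 + 3*(((⅙)*(-3 + 0 + 88)/11)*(-⅛)) = 9 + 3*(((⅙)*(1/11)*85)*(-⅛)) = 9 + 3*((85/66)*(-⅛)) = 9 + 3*(-85/528) = 9 - 85/176 = 1499/176 ≈ 8.5170)
-75*A + 129 = -75*1499/176 + 129 = -112425/176 + 129 = -89721/176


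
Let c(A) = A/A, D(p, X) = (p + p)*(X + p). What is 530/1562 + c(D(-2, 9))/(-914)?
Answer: 241429/713834 ≈ 0.33821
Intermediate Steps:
D(p, X) = 2*p*(X + p) (D(p, X) = (2*p)*(X + p) = 2*p*(X + p))
c(A) = 1
530/1562 + c(D(-2, 9))/(-914) = 530/1562 + 1/(-914) = 530*(1/1562) + 1*(-1/914) = 265/781 - 1/914 = 241429/713834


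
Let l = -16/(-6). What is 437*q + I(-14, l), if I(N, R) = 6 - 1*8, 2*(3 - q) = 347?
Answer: -149021/2 ≈ -74511.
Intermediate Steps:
q = -341/2 (q = 3 - 1/2*347 = 3 - 347/2 = -341/2 ≈ -170.50)
l = 8/3 (l = -16*(-1/6) = 8/3 ≈ 2.6667)
I(N, R) = -2 (I(N, R) = 6 - 8 = -2)
437*q + I(-14, l) = 437*(-341/2) - 2 = -149017/2 - 2 = -149021/2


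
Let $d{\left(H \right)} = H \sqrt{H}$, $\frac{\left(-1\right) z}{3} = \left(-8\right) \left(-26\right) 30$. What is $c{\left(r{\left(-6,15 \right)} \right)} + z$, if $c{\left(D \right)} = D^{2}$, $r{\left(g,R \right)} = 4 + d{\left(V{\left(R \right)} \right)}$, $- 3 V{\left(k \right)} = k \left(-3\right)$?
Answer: $-15329 + 120 \sqrt{15} \approx -14864.0$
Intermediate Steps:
$z = -18720$ ($z = - 3 \left(-8\right) \left(-26\right) 30 = - 3 \cdot 208 \cdot 30 = \left(-3\right) 6240 = -18720$)
$V{\left(k \right)} = k$ ($V{\left(k \right)} = - \frac{k \left(-3\right)}{3} = - \frac{\left(-3\right) k}{3} = k$)
$d{\left(H \right)} = H^{\frac{3}{2}}$
$r{\left(g,R \right)} = 4 + R^{\frac{3}{2}}$
$c{\left(r{\left(-6,15 \right)} \right)} + z = \left(4 + 15^{\frac{3}{2}}\right)^{2} - 18720 = \left(4 + 15 \sqrt{15}\right)^{2} - 18720 = -18720 + \left(4 + 15 \sqrt{15}\right)^{2}$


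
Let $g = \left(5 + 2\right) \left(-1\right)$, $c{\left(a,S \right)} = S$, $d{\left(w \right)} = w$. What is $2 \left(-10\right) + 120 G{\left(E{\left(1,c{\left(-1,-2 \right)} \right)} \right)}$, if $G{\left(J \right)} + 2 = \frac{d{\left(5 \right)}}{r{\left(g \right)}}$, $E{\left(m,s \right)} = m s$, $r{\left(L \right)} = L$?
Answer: $- \frac{2420}{7} \approx -345.71$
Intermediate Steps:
$g = -7$ ($g = 7 \left(-1\right) = -7$)
$G{\left(J \right)} = - \frac{19}{7}$ ($G{\left(J \right)} = -2 + \frac{5}{-7} = -2 + 5 \left(- \frac{1}{7}\right) = -2 - \frac{5}{7} = - \frac{19}{7}$)
$2 \left(-10\right) + 120 G{\left(E{\left(1,c{\left(-1,-2 \right)} \right)} \right)} = 2 \left(-10\right) + 120 \left(- \frac{19}{7}\right) = -20 - \frac{2280}{7} = - \frac{2420}{7}$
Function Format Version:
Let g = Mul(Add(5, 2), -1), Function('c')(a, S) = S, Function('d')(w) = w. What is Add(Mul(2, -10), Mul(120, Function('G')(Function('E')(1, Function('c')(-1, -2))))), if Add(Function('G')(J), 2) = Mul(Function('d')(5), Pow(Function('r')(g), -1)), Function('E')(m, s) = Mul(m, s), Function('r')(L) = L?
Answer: Rational(-2420, 7) ≈ -345.71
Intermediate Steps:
g = -7 (g = Mul(7, -1) = -7)
Function('G')(J) = Rational(-19, 7) (Function('G')(J) = Add(-2, Mul(5, Pow(-7, -1))) = Add(-2, Mul(5, Rational(-1, 7))) = Add(-2, Rational(-5, 7)) = Rational(-19, 7))
Add(Mul(2, -10), Mul(120, Function('G')(Function('E')(1, Function('c')(-1, -2))))) = Add(Mul(2, -10), Mul(120, Rational(-19, 7))) = Add(-20, Rational(-2280, 7)) = Rational(-2420, 7)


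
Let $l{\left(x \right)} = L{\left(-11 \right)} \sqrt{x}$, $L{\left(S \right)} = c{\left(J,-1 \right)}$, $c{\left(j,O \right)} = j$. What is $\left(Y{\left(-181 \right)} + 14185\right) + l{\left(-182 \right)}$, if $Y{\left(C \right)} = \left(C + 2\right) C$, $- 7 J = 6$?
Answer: $46584 - \frac{6 i \sqrt{182}}{7} \approx 46584.0 - 11.563 i$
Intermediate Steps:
$J = - \frac{6}{7}$ ($J = \left(- \frac{1}{7}\right) 6 = - \frac{6}{7} \approx -0.85714$)
$Y{\left(C \right)} = C \left(2 + C\right)$ ($Y{\left(C \right)} = \left(2 + C\right) C = C \left(2 + C\right)$)
$L{\left(S \right)} = - \frac{6}{7}$
$l{\left(x \right)} = - \frac{6 \sqrt{x}}{7}$
$\left(Y{\left(-181 \right)} + 14185\right) + l{\left(-182 \right)} = \left(- 181 \left(2 - 181\right) + 14185\right) - \frac{6 \sqrt{-182}}{7} = \left(\left(-181\right) \left(-179\right) + 14185\right) - \frac{6 i \sqrt{182}}{7} = \left(32399 + 14185\right) - \frac{6 i \sqrt{182}}{7} = 46584 - \frac{6 i \sqrt{182}}{7}$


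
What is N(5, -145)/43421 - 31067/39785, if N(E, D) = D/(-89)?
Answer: -120051689598/153747899165 ≈ -0.78083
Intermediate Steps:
N(E, D) = -D/89 (N(E, D) = D*(-1/89) = -D/89)
N(5, -145)/43421 - 31067/39785 = -1/89*(-145)/43421 - 31067/39785 = (145/89)*(1/43421) - 31067*1/39785 = 145/3864469 - 31067/39785 = -120051689598/153747899165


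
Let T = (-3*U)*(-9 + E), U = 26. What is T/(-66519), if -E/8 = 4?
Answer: -1066/22173 ≈ -0.048077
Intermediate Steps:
E = -32 (E = -8*4 = -32)
T = 3198 (T = (-3*26)*(-9 - 32) = -78*(-41) = 3198)
T/(-66519) = 3198/(-66519) = 3198*(-1/66519) = -1066/22173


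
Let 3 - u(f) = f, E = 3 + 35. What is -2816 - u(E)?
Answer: -2781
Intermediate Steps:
E = 38
u(f) = 3 - f
-2816 - u(E) = -2816 - (3 - 1*38) = -2816 - (3 - 38) = -2816 - 1*(-35) = -2816 + 35 = -2781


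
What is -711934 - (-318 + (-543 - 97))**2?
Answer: -1629698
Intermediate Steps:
-711934 - (-318 + (-543 - 97))**2 = -711934 - (-318 - 640)**2 = -711934 - 1*(-958)**2 = -711934 - 1*917764 = -711934 - 917764 = -1629698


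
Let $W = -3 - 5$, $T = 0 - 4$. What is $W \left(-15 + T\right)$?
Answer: $152$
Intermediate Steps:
$T = -4$ ($T = 0 - 4 = -4$)
$W = -8$ ($W = -3 - 5 = -8$)
$W \left(-15 + T\right) = - 8 \left(-15 - 4\right) = \left(-8\right) \left(-19\right) = 152$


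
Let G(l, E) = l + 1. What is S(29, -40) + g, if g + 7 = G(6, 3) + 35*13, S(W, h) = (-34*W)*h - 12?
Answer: 39883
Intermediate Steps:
G(l, E) = 1 + l
S(W, h) = -12 - 34*W*h (S(W, h) = -34*W*h - 12 = -12 - 34*W*h)
g = 455 (g = -7 + ((1 + 6) + 35*13) = -7 + (7 + 455) = -7 + 462 = 455)
S(29, -40) + g = (-12 - 34*29*(-40)) + 455 = (-12 + 39440) + 455 = 39428 + 455 = 39883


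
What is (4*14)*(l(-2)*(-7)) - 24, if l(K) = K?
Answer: 760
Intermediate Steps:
(4*14)*(l(-2)*(-7)) - 24 = (4*14)*(-2*(-7)) - 24 = 56*14 - 24 = 784 - 24 = 760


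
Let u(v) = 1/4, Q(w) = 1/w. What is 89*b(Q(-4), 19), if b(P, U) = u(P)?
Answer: 89/4 ≈ 22.250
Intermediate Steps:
u(v) = ¼
b(P, U) = ¼
89*b(Q(-4), 19) = 89*(¼) = 89/4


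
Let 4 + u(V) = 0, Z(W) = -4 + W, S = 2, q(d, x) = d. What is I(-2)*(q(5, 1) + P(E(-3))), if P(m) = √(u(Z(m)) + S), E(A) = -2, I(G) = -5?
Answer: -25 - 5*I*√2 ≈ -25.0 - 7.0711*I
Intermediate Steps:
u(V) = -4 (u(V) = -4 + 0 = -4)
P(m) = I*√2 (P(m) = √(-4 + 2) = √(-2) = I*√2)
I(-2)*(q(5, 1) + P(E(-3))) = -5*(5 + I*√2) = -25 - 5*I*√2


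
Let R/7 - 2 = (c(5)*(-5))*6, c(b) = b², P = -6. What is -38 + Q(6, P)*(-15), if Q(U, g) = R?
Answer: 78502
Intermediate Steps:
R = -5236 (R = 14 + 7*((5²*(-5))*6) = 14 + 7*((25*(-5))*6) = 14 + 7*(-125*6) = 14 + 7*(-750) = 14 - 5250 = -5236)
Q(U, g) = -5236
-38 + Q(6, P)*(-15) = -38 - 5236*(-15) = -38 + 78540 = 78502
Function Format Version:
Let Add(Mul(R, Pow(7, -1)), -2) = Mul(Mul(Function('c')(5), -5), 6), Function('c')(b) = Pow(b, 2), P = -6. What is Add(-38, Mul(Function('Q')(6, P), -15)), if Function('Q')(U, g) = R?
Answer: 78502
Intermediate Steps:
R = -5236 (R = Add(14, Mul(7, Mul(Mul(Pow(5, 2), -5), 6))) = Add(14, Mul(7, Mul(Mul(25, -5), 6))) = Add(14, Mul(7, Mul(-125, 6))) = Add(14, Mul(7, -750)) = Add(14, -5250) = -5236)
Function('Q')(U, g) = -5236
Add(-38, Mul(Function('Q')(6, P), -15)) = Add(-38, Mul(-5236, -15)) = Add(-38, 78540) = 78502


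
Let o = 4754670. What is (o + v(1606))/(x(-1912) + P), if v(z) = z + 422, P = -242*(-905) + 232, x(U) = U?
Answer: 2378349/108665 ≈ 21.887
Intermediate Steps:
P = 219242 (P = 219010 + 232 = 219242)
v(z) = 422 + z
(o + v(1606))/(x(-1912) + P) = (4754670 + (422 + 1606))/(-1912 + 219242) = (4754670 + 2028)/217330 = 4756698*(1/217330) = 2378349/108665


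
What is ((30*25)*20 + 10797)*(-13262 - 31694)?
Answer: -1159729932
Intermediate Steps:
((30*25)*20 + 10797)*(-13262 - 31694) = (750*20 + 10797)*(-44956) = (15000 + 10797)*(-44956) = 25797*(-44956) = -1159729932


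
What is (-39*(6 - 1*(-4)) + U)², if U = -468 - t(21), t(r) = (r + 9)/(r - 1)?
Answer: 2954961/4 ≈ 7.3874e+5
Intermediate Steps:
t(r) = (9 + r)/(-1 + r)
U = -939/2 (U = -468 - (9 + 21)/(-1 + 21) = -468 - 30/20 = -468 - 1*3/2 = -468 - 3/2 = -939/2 ≈ -469.50)
(-39*(6 - 1*(-4)) + U)² = (-39*(6 - 1*(-4)) - 939/2)² = (-39*(6 + 4) - 939/2)² = (-39*10 - 939/2)² = (-390 - 939/2)² = (-1719/2)² = 2954961/4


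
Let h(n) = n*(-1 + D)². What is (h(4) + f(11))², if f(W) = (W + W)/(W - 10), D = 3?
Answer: 1444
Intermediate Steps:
f(W) = 2*W/(-10 + W) (f(W) = (2*W)/(-10 + W) = 2*W/(-10 + W))
h(n) = 4*n (h(n) = n*(-1 + 3)² = n*2² = n*4 = 4*n)
(h(4) + f(11))² = (4*4 + 2*11/(-10 + 11))² = (16 + 2*11/1)² = (16 + 2*11*1)² = (16 + 22)² = 38² = 1444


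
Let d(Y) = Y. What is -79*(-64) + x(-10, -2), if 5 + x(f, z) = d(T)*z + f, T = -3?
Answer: 5047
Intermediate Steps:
x(f, z) = -5 + f - 3*z (x(f, z) = -5 + (-3*z + f) = -5 + (f - 3*z) = -5 + f - 3*z)
-79*(-64) + x(-10, -2) = -79*(-64) + (-5 - 10 - 3*(-2)) = 5056 + (-5 - 10 + 6) = 5056 - 9 = 5047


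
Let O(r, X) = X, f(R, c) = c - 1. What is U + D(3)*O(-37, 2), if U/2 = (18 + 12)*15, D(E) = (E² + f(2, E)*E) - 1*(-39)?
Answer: 1008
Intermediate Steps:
f(R, c) = -1 + c
D(E) = 39 + E² + E*(-1 + E) (D(E) = (E² + (-1 + E)*E) - 1*(-39) = (E² + E*(-1 + E)) + 39 = 39 + E² + E*(-1 + E))
U = 900 (U = 2*((18 + 12)*15) = 2*(30*15) = 2*450 = 900)
U + D(3)*O(-37, 2) = 900 + (39 - 1*3 + 2*3²)*2 = 900 + (39 - 3 + 2*9)*2 = 900 + (39 - 3 + 18)*2 = 900 + 54*2 = 900 + 108 = 1008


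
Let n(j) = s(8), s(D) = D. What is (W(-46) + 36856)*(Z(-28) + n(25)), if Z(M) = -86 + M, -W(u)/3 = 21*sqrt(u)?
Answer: -3906736 + 6678*I*sqrt(46) ≈ -3.9067e+6 + 45292.0*I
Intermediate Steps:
W(u) = -63*sqrt(u)
n(j) = 8
(W(-46) + 36856)*(Z(-28) + n(25)) = (-63*I*sqrt(46) + 36856)*((-86 - 28) + 8) = (-63*I*sqrt(46) + 36856)*(-114 + 8) = (-63*I*sqrt(46) + 36856)*(-106) = (36856 - 63*I*sqrt(46))*(-106) = -3906736 + 6678*I*sqrt(46)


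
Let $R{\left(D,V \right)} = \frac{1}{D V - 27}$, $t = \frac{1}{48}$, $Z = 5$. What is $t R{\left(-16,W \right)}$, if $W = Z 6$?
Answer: $- \frac{1}{24336} \approx -4.1091 \cdot 10^{-5}$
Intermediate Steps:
$t = \frac{1}{48} \approx 0.020833$
$W = 30$ ($W = 5 \cdot 6 = 30$)
$R{\left(D,V \right)} = \frac{1}{-27 + D V}$
$t R{\left(-16,W \right)} = \frac{1}{48 \left(-27 - 480\right)} = \frac{1}{48 \left(-507\right)} = \frac{1}{48} \left(- \frac{1}{507}\right) = - \frac{1}{24336}$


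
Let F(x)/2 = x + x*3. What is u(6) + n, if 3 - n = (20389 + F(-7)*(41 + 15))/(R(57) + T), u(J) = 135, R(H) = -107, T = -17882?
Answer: 2499735/17989 ≈ 138.96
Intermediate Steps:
F(x) = 8*x (F(x) = 2*(x + x*3) = 2*(x + 3*x) = 2*(4*x) = 8*x)
n = 71220/17989 (n = 3 - (20389 + (8*(-7))*(41 + 15))/(-107 - 17882) = 3 - (20389 - 56*56)/(-17989) = 3 - (20389 - 3136)*(-1)/17989 = 3 - 17253*(-1)/17989 = 3 - 1*(-17253/17989) = 3 + 17253/17989 = 71220/17989 ≈ 3.9591)
u(6) + n = 135 + 71220/17989 = 2499735/17989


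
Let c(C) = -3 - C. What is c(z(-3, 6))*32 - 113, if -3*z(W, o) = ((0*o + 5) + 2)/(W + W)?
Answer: -1993/9 ≈ -221.44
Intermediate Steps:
z(W, o) = -7/(6*W) (z(W, o) = -((0*o + 5) + 2)/(3*(W + W)) = -((0 + 5) + 2)/(3*(2*W)) = -(5 + 2)*1/(2*W)/3 = -7*1/(2*W)/3 = -7/(6*W))
c(z(-3, 6))*32 - 113 = (-3 - (-7)/(6*(-3)))*32 - 113 = (-3 - (-7)*(-1)/(6*3))*32 - 113 = (-3 - 1*7/18)*32 - 113 = (-3 - 7/18)*32 - 113 = -61/18*32 - 113 = -976/9 - 113 = -1993/9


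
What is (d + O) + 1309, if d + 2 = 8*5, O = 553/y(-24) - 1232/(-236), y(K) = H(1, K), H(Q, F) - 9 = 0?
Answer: 750656/531 ≈ 1413.7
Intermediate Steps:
H(Q, F) = 9 (H(Q, F) = 9 + 0 = 9)
y(K) = 9
O = 35399/531 (O = 553/9 - 1232/(-236) = 553*(1/9) - 1232*(-1/236) = 553/9 + 308/59 = 35399/531 ≈ 66.665)
d = 38 (d = -2 + 8*5 = -2 + 40 = 38)
(d + O) + 1309 = (38 + 35399/531) + 1309 = 55577/531 + 1309 = 750656/531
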